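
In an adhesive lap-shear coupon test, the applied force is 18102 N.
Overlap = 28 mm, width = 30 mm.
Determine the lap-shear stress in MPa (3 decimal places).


stress = F / (overlap * width)
= 18102 / (28 * 30)
= 21.550 MPa

21.550


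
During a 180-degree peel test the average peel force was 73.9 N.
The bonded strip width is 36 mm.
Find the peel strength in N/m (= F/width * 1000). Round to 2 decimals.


Peel strength = F/width * 1000
= 73.9 / 36 * 1000
= 2052.78 N/m

2052.78


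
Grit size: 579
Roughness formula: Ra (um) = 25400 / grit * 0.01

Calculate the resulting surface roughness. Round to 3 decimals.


Ra = 25400 / 579 * 0.01
= 0.439 um

0.439


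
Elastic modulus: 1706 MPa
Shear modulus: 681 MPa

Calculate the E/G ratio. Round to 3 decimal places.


E / G = 1706 / 681 = 2.505

2.505


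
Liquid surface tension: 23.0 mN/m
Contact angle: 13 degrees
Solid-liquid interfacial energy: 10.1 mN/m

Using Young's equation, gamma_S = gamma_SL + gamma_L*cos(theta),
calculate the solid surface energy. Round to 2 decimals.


gamma_S = 10.1 + 23.0 * cos(13)
= 32.51 mN/m

32.51


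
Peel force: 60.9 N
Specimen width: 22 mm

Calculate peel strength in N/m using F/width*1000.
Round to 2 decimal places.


Peel strength = 60.9 / 22 * 1000 = 2768.18 N/m

2768.18


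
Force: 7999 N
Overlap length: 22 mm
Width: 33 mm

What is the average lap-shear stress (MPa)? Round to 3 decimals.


Average shear stress = F / (overlap * width)
= 7999 / (22 * 33)
= 11.018 MPa

11.018


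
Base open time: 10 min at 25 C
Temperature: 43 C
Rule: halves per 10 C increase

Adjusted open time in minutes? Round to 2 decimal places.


Acceleration = 2^((43-25)/10) = 3.4822
Open time = 10 / 3.4822 = 2.87 min

2.87


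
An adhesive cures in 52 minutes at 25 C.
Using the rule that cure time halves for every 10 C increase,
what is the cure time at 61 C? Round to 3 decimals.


Factor = 2^((61 - 25) / 10) = 12.1257
Cure time = 52 / 12.1257
= 4.288 minutes

4.288


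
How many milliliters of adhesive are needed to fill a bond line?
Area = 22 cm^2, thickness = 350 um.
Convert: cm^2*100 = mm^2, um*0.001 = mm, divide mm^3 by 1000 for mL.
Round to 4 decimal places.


= (22 * 100) * (350 * 0.001) / 1000
= 0.7700 mL

0.7700


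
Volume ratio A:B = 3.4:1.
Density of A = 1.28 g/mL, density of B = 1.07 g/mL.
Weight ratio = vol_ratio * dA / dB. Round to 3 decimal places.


Wt ratio = 3.4 * 1.28 / 1.07
= 4.067

4.067


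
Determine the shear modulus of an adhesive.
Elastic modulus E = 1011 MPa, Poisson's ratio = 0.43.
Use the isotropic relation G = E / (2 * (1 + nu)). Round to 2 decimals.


G = 1011 / (2*(1+0.43)) = 1011 / 2.86
= 353.50 MPa

353.50


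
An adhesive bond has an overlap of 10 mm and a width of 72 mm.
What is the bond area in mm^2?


Bond area = overlap * width
= 10 * 72
= 720 mm^2

720


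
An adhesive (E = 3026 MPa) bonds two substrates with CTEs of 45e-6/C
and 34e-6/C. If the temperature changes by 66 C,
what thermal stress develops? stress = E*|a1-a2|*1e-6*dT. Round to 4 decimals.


Stress = 3026 * |45 - 34| * 1e-6 * 66
= 2.1969 MPa

2.1969


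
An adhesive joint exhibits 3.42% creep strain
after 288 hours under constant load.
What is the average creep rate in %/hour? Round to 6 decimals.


Creep rate = strain / time
= 3.42 / 288
= 0.011875 %/h

0.011875


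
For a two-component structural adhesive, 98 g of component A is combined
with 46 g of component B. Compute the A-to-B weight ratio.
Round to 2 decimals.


Weight ratio A:B = 98 / 46
= 2.13

2.13


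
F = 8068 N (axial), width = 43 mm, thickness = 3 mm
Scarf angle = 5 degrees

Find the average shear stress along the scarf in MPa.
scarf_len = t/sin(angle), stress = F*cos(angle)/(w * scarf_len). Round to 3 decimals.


scarf_len = 3/sin(5 deg) = 34.4211
cos(5 deg) = 0.996195
stress = 8068*0.996195/(43*34.4211) = 5.430 MPa

5.430


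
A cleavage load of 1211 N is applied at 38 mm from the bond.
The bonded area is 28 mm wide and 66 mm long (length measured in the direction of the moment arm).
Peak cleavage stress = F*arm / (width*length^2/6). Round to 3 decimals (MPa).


Moment = 1211 * 38 = 46018 N*mm
Section modulus = 28 * 4356 / 6 = 121968 / 6 mm^3
Stress = 46018 / (121968 / 6) = 276108 / 121968
= 2.264 MPa

2.264


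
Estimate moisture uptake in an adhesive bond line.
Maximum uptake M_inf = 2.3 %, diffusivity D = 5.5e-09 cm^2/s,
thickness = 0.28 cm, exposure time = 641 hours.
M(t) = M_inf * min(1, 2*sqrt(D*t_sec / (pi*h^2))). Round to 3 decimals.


Convert time: 641 h = 2307600 s
ratio = min(1, 2*sqrt(5.5e-09*2307600/(pi*0.28^2)))
= 0.454003
M(t) = 2.3 * 0.454003 = 1.044%

1.044


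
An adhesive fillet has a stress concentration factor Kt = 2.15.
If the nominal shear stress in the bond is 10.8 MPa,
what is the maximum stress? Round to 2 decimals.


Max stress = 10.8 * 2.15 = 23.22 MPa

23.22


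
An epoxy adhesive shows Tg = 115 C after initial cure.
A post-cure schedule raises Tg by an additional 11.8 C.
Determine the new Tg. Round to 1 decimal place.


New Tg = 115 + 11.8
= 126.8 C

126.8


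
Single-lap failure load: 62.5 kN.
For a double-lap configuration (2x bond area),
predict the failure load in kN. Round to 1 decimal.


Failure load = 62.5 * 2 = 125.0 kN

125.0


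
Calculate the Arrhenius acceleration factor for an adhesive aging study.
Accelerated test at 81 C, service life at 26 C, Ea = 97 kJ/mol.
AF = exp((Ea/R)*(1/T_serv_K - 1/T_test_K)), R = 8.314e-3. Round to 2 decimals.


T_test = 354.15 K, T_serv = 299.15 K
Ea/R = 97 / 0.008314 = 11667.07
AF = exp(11667.07 * (1/299.15 - 1/354.15))
= 427.04

427.04


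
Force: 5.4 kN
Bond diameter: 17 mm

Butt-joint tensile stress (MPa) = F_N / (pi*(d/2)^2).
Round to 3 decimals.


F_N = 5.4 * 1000 = 5400.0 N
A = pi*(8.5)^2 = 226.9801 mm^2
stress = 5400.0 / 226.9801 = 23.791 MPa

23.791


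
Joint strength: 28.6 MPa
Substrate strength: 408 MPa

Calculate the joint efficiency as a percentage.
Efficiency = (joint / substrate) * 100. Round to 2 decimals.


Efficiency = (28.6 / 408) * 100 = 7.01%

7.01


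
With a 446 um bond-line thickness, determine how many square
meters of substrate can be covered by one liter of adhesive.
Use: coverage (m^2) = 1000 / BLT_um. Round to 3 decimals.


Coverage = 1000 / 446 = 2.242 m^2

2.242


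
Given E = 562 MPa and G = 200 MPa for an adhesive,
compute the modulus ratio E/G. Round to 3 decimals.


E/G ratio = 562 / 200 = 2.810

2.810


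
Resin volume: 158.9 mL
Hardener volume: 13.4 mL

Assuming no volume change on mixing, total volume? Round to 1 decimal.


V_total = 158.9 + 13.4 = 172.3 mL

172.3


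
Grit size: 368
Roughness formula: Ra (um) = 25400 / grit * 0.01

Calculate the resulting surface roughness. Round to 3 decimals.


Ra = 25400 / 368 * 0.01
= 0.690 um

0.690


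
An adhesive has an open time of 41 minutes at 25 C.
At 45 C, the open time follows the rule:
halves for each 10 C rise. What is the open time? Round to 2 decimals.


Factor = 2^((45-25)/10) = 4.0000
Open time = 41 / 4.0000 = 10.25 min

10.25


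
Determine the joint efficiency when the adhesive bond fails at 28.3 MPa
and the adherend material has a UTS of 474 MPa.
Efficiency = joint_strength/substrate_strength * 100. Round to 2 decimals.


Joint efficiency = 28.3 / 474 * 100
= 5.97%

5.97


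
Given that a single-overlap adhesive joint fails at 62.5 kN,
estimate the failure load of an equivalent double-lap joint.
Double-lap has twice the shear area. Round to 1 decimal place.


Double-lap factor = 2
Expected load = 62.5 * 2 = 125.0 kN

125.0


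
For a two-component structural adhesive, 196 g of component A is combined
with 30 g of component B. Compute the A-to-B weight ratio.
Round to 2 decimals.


Weight ratio A:B = 196 / 30
= 6.53

6.53


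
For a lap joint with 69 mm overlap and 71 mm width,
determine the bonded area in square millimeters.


Area = 69 * 71 = 4899 mm^2

4899


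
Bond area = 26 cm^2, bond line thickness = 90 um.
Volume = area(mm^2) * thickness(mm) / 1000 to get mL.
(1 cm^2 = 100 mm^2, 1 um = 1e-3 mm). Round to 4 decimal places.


area_mm2 = 26 * 100 = 2600
blt_mm = 90 * 1e-3 = 0.09
vol_mm3 = 2600 * 0.09 = 234.0
vol_mL = 234.0 / 1000 = 0.2340 mL

0.2340


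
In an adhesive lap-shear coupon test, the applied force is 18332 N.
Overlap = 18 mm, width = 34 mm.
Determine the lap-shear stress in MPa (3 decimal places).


stress = F / (overlap * width)
= 18332 / (18 * 34)
= 29.954 MPa

29.954


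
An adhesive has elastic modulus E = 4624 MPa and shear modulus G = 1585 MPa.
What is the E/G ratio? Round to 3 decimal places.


E/G = 4624 / 1585 = 2.917

2.917


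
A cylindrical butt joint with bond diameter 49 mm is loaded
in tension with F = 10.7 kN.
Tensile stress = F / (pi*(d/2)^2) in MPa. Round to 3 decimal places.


Area = pi * (49/2)^2 = 1885.7410 mm^2
Stress = 10.7*1000 / 1885.7410
= 5.674 MPa

5.674


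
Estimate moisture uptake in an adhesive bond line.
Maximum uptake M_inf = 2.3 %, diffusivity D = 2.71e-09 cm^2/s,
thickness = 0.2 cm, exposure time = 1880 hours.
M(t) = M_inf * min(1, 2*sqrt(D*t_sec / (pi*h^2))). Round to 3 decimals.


Convert time: 1880 h = 6768000 s
ratio = min(1, 2*sqrt(2.71e-09*6768000/(pi*0.2^2)))
= 0.764082
M(t) = 2.3 * 0.764082 = 1.757%

1.757


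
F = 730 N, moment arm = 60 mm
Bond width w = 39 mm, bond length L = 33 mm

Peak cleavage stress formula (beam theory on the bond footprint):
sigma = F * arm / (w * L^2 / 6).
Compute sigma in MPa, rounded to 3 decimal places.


sigma = (730 * 60) / (39 * 1089 / 6)
= 43800 * 6 / 42471
= 262800 / 42471
= 6.188 MPa

6.188


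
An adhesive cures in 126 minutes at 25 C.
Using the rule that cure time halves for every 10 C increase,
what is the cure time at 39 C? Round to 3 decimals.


Factor = 2^((39 - 25) / 10) = 2.6390
Cure time = 126 / 2.6390
= 47.745 minutes

47.745


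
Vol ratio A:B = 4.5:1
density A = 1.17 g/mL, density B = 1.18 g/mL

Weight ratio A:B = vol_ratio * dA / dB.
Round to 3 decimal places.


Weight ratio = 4.5 * 1.17 / 1.18
= 4.462

4.462


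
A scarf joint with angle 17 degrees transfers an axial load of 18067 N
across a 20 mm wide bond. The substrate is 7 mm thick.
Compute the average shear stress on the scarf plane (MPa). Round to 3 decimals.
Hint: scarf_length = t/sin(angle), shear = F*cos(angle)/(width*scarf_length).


scarf_length = 7 / sin(17 deg) = 23.9421 mm
cos(17 deg) = 0.956305
shear stress = 18067 * 0.956305 / (20 * 23.9421)
= 36.082 MPa

36.082


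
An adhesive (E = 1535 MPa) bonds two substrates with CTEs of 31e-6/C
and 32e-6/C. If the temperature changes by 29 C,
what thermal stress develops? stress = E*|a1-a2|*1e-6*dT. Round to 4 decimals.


Stress = 1535 * |31 - 32| * 1e-6 * 29
= 0.0445 MPa

0.0445


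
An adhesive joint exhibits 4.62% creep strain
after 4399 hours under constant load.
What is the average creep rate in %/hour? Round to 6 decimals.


Creep rate = strain / time
= 4.62 / 4399
= 0.001050 %/h

0.001050


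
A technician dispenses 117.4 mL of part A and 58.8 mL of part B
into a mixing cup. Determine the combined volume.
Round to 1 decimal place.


Combined volume = 117.4 + 58.8
= 176.2 mL

176.2


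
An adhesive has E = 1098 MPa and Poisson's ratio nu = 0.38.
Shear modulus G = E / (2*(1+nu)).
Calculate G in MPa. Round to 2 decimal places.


G = 1098 / (2*(1+0.38))
= 1098 / 2.76
= 397.83 MPa

397.83


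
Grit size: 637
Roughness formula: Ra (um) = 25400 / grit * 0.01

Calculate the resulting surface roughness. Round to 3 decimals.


Ra = 25400 / 637 * 0.01
= 0.399 um

0.399


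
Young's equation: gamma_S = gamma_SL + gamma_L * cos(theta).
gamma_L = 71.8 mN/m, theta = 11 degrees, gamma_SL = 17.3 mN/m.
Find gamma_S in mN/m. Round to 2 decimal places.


cos(11 deg) = 0.981627
gamma_S = 17.3 + 71.8 * 0.981627
= 87.78 mN/m

87.78


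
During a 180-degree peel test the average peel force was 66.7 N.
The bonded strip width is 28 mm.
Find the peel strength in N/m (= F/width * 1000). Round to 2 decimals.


Peel strength = F/width * 1000
= 66.7 / 28 * 1000
= 2382.14 N/m

2382.14


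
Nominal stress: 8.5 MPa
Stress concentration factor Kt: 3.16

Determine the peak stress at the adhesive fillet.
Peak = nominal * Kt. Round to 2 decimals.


Peak stress = 8.5 * 3.16
= 26.86 MPa

26.86


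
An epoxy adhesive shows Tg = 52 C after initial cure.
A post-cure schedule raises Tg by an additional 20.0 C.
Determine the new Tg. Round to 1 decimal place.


New Tg = 52 + 20.0
= 72.0 C

72.0


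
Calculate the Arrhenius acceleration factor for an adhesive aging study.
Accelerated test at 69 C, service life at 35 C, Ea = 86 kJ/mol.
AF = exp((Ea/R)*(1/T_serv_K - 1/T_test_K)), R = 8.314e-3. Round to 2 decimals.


T_test = 342.15 K, T_serv = 308.15 K
Ea/R = 86 / 0.008314 = 10344.00
AF = exp(10344.00 * (1/308.15 - 1/342.15))
= 28.10

28.10


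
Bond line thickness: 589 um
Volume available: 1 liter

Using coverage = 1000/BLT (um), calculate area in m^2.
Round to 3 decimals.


1 L = 1e6 mm^3, thickness = 589 um = 0.589 mm
Area = 1e6 / 0.589 mm^2 = (1e6 / 0.589) / 1e6 m^2 = 1000 / 589 m^2
= 1.698 m^2

1.698


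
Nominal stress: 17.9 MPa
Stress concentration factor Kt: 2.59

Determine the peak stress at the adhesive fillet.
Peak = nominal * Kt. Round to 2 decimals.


Peak stress = 17.9 * 2.59
= 46.36 MPa

46.36


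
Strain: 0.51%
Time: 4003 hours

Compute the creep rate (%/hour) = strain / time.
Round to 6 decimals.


Creep rate = 0.51 / 4003
= 0.000127 %/h

0.000127


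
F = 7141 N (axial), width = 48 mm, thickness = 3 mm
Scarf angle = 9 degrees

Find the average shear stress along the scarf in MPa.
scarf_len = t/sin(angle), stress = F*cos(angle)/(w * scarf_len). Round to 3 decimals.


scarf_len = 3/sin(9 deg) = 19.1774
cos(9 deg) = 0.987688
stress = 7141*0.987688/(48*19.1774) = 7.662 MPa

7.662


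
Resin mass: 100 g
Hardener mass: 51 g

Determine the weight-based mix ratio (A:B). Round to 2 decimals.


Ratio = 100 / 51 = 1.96

1.96


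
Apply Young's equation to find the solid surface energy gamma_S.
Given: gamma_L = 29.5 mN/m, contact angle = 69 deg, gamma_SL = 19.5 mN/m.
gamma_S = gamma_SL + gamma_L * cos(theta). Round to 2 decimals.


theta_rad = 69 * pi/180 = 1.204277
gamma_S = 19.5 + 29.5 * cos(1.204277)
= 30.07 mN/m

30.07


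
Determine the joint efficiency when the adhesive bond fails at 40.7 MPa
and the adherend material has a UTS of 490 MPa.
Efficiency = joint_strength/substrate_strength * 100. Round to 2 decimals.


Joint efficiency = 40.7 / 490 * 100
= 8.31%

8.31


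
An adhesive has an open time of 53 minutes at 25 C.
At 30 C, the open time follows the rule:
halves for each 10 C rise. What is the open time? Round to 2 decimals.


Factor = 2^((30-25)/10) = 1.4142
Open time = 53 / 1.4142 = 37.48 min

37.48


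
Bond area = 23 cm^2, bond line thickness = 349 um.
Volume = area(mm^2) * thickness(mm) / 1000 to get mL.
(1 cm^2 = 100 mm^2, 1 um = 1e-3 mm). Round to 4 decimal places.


area_mm2 = 23 * 100 = 2300
blt_mm = 349 * 1e-3 = 0.349
vol_mm3 = 2300 * 0.349 = 802.7
vol_mL = 802.7 / 1000 = 0.8027 mL

0.8027


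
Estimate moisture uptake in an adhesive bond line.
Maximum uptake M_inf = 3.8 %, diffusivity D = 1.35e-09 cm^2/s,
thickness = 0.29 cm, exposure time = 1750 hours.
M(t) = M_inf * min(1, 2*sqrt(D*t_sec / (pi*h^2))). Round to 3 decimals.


Convert time: 1750 h = 6300000 s
ratio = min(1, 2*sqrt(1.35e-09*6300000/(pi*0.29^2)))
= 0.358835
M(t) = 3.8 * 0.358835 = 1.364%

1.364


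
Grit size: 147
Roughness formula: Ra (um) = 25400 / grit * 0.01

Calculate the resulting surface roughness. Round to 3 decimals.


Ra = 25400 / 147 * 0.01
= 1.728 um

1.728


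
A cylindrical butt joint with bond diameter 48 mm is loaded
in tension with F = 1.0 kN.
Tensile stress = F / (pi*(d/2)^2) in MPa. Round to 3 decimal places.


Area = pi * (48/2)^2 = 1809.5574 mm^2
Stress = 1.0*1000 / 1809.5574
= 0.553 MPa

0.553


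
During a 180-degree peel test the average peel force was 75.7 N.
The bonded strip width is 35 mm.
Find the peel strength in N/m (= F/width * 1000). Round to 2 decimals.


Peel strength = F/width * 1000
= 75.7 / 35 * 1000
= 2162.86 N/m

2162.86


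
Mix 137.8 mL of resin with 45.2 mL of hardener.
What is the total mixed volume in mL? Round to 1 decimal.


Total = 137.8 + 45.2 = 183.0 mL

183.0


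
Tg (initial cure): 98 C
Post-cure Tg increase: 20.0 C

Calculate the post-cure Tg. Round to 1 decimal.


Post-cure Tg = 98 + 20.0 = 118.0 C

118.0


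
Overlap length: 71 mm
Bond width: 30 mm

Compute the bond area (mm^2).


Bond area = 71 * 30 = 2130 mm^2

2130


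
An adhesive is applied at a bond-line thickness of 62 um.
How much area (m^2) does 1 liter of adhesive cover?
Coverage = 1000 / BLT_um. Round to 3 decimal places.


Coverage = 1000 / 62 = 16.129 m^2

16.129


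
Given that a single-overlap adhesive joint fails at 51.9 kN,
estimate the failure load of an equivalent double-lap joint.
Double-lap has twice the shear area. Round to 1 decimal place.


Double-lap factor = 2
Expected load = 51.9 * 2 = 103.8 kN

103.8


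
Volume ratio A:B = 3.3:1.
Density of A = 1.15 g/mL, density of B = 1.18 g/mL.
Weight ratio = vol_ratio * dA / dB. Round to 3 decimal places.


Wt ratio = 3.3 * 1.15 / 1.18
= 3.216

3.216


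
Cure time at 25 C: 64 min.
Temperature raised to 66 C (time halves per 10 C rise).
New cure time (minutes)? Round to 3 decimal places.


Acceleration factor = 2^(41/10) = 17.1484
New time = 64 / 17.1484 = 3.732 min

3.732


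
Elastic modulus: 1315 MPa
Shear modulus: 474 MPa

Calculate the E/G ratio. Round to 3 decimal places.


E / G = 1315 / 474 = 2.774

2.774


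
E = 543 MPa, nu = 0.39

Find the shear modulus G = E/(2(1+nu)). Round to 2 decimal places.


G = 543 / (2 * 1.39)
= 195.32 MPa

195.32


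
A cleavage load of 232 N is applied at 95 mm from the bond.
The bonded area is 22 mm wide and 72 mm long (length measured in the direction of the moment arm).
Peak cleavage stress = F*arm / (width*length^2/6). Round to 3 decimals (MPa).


Moment = 232 * 95 = 22040 N*mm
Section modulus = 22 * 5184 / 6 = 114048 / 6 mm^3
Stress = 22040 / (114048 / 6) = 132240 / 114048
= 1.160 MPa

1.160


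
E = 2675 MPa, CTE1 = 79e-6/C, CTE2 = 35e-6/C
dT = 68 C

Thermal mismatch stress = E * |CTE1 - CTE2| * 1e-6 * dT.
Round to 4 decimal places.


= 2675 * 44e-6 * 68
= 8.0036 MPa

8.0036


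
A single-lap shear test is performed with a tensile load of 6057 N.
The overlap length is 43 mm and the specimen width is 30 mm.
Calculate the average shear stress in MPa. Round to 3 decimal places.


Shear stress = F / (overlap * width)
= 6057 / (43 * 30)
= 6057 / 1290
= 4.695 MPa

4.695


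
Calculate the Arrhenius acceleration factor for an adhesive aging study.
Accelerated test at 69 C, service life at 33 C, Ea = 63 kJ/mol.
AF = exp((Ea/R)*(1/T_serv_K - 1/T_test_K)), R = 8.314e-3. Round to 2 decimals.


T_test = 342.15 K, T_serv = 306.15 K
Ea/R = 63 / 0.008314 = 7577.58
AF = exp(7577.58 * (1/306.15 - 1/342.15))
= 13.52

13.52


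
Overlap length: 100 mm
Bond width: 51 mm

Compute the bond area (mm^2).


Bond area = 100 * 51 = 5100 mm^2

5100


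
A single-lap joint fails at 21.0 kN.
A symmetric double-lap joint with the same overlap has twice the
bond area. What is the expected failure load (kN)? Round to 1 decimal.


Double-lap load = 2 * 21.0 = 42.0 kN

42.0


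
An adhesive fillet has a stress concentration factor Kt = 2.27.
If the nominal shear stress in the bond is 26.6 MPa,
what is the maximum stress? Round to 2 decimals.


Max stress = 26.6 * 2.27 = 60.38 MPa

60.38


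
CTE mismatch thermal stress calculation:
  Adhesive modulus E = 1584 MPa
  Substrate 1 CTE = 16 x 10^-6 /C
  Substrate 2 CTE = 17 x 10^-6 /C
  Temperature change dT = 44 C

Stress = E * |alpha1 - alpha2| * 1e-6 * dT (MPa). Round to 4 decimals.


delta_alpha = |16 - 17| = 1 x 10^-6/C
Stress = 1584 * 1e-6 * 44
= 0.0697 MPa

0.0697


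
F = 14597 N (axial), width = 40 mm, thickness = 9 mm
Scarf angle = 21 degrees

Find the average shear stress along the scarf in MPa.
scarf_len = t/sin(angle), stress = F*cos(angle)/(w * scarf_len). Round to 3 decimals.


scarf_len = 9/sin(21 deg) = 25.1139
cos(21 deg) = 0.933580
stress = 14597*0.933580/(40*25.1139) = 13.566 MPa

13.566


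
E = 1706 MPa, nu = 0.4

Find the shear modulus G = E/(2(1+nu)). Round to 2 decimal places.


G = 1706 / (2 * 1.40)
= 609.29 MPa

609.29


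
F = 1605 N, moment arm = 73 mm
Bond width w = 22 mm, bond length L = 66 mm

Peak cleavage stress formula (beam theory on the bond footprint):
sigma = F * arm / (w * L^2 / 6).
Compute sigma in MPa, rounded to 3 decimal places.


sigma = (1605 * 73) / (22 * 4356 / 6)
= 117165 * 6 / 95832
= 702990 / 95832
= 7.336 MPa

7.336


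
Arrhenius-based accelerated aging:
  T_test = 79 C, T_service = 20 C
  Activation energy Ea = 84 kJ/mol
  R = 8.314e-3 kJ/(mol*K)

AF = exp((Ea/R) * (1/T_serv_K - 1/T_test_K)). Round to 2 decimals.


T_test_K = 352.15, T_serv_K = 293.15
AF = exp((84/8.314e-3) * (1/293.15 - 1/352.15))
= 321.94

321.94


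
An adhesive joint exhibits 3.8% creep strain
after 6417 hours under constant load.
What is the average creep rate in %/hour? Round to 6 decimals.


Creep rate = strain / time
= 3.8 / 6417
= 0.000592 %/h

0.000592


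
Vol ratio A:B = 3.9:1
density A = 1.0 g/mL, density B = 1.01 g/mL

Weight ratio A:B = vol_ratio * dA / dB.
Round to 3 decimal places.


Weight ratio = 3.9 * 1.0 / 1.01
= 3.861

3.861


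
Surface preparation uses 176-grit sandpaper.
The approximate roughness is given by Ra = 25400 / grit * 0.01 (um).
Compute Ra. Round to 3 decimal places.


Ra = 25400 / 176 * 0.01
= 254 / 176
= 1.443 um

1.443


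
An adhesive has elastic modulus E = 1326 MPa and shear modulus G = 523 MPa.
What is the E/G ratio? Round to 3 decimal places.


E/G = 1326 / 523 = 2.535

2.535


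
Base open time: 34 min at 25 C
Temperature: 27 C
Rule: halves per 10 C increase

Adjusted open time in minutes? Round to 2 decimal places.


Acceleration = 2^((27-25)/10) = 1.1487
Open time = 34 / 1.1487 = 29.60 min

29.60


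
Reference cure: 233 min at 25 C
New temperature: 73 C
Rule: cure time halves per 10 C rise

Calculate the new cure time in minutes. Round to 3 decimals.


factor = 2^((73-25)/10) = 27.8576
t_new = 233 / 27.8576 = 8.364 min

8.364


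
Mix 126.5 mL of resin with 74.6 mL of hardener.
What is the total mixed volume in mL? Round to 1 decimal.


Total = 126.5 + 74.6 = 201.1 mL

201.1


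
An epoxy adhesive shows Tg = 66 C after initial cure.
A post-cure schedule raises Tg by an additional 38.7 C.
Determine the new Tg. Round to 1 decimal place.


New Tg = 66 + 38.7
= 104.7 C

104.7


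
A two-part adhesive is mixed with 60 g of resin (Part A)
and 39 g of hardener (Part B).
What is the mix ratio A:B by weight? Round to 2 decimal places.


Mix ratio = mass_A / mass_B
= 60 / 39
= 1.54

1.54


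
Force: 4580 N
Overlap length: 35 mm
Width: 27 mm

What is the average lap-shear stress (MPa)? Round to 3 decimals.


Average shear stress = F / (overlap * width)
= 4580 / (35 * 27)
= 4.847 MPa

4.847


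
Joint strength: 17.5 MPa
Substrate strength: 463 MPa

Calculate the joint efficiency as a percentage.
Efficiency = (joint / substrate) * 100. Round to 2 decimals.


Efficiency = (17.5 / 463) * 100 = 3.78%

3.78


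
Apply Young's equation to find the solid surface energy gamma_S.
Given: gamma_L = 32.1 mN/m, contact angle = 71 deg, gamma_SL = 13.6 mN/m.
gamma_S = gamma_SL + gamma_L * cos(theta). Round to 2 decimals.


theta_rad = 71 * pi/180 = 1.239184
gamma_S = 13.6 + 32.1 * cos(1.239184)
= 24.05 mN/m

24.05


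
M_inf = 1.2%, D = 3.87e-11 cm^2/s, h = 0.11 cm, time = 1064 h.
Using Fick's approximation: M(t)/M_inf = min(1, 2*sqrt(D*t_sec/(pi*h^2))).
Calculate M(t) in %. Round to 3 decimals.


t = 3830400 s
ratio = min(1, 2*sqrt(3.87e-11*3830400/(pi*0.0121)))
= 0.124894
M(t) = 1.2 * 0.124894 = 0.150%

0.150


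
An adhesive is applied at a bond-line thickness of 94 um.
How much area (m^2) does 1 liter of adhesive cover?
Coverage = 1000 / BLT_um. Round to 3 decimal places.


Coverage = 1000 / 94 = 10.638 m^2

10.638


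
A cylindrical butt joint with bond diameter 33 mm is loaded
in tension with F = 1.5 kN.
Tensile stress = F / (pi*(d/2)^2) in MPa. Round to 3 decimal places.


Area = pi * (33/2)^2 = 855.2986 mm^2
Stress = 1.5*1000 / 855.2986
= 1.754 MPa

1.754


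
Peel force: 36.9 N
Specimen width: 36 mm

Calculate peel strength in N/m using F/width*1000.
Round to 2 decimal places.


Peel strength = 36.9 / 36 * 1000 = 1025.00 N/m

1025.00


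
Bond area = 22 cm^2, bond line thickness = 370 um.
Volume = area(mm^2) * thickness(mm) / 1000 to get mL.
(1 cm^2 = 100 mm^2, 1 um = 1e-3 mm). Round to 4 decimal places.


area_mm2 = 22 * 100 = 2200
blt_mm = 370 * 1e-3 = 0.37
vol_mm3 = 2200 * 0.37 = 814.0
vol_mL = 814.0 / 1000 = 0.8140 mL

0.8140


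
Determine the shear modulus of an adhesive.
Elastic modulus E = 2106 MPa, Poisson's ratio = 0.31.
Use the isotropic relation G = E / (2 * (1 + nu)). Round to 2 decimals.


G = 2106 / (2*(1+0.31)) = 2106 / 2.62
= 803.82 MPa

803.82


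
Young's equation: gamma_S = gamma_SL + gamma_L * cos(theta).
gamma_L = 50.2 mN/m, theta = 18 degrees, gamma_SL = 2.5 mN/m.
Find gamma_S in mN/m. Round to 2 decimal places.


cos(18 deg) = 0.951057
gamma_S = 2.5 + 50.2 * 0.951057
= 50.24 mN/m

50.24


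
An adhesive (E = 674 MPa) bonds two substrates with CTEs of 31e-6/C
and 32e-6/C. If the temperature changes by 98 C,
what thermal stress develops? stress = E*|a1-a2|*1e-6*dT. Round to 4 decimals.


Stress = 674 * |31 - 32| * 1e-6 * 98
= 0.0661 MPa

0.0661


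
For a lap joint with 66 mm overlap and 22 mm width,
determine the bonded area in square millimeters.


Area = 66 * 22 = 1452 mm^2

1452


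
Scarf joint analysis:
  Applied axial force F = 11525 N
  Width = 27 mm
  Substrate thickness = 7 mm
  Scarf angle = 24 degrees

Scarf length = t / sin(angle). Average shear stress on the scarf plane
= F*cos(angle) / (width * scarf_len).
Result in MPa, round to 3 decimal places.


Scarf length = 7 / sin(24 deg) = 17.2102 mm
cos(24 deg) = 0.913545
Shear = 11525 * 0.913545 / (27 * 17.2102)
= 22.658 MPa

22.658


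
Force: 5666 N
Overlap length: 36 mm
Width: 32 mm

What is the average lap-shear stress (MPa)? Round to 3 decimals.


Average shear stress = F / (overlap * width)
= 5666 / (36 * 32)
= 4.918 MPa

4.918


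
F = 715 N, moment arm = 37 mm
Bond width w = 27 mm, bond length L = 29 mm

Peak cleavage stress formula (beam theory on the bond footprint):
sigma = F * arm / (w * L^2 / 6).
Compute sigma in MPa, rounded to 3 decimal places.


sigma = (715 * 37) / (27 * 841 / 6)
= 26455 * 6 / 22707
= 158730 / 22707
= 6.990 MPa

6.990


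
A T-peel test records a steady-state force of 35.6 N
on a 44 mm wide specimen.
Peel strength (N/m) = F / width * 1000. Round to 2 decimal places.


Peel strength = 35.6 / 44 * 1000
= 809.09 N/m

809.09


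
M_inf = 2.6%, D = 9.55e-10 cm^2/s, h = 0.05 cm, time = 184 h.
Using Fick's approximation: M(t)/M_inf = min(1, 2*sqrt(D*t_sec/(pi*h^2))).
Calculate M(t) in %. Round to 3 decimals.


t = 662400 s
ratio = min(1, 2*sqrt(9.55e-10*662400/(pi*0.0025)))
= 0.567606
M(t) = 2.6 * 0.567606 = 1.476%

1.476


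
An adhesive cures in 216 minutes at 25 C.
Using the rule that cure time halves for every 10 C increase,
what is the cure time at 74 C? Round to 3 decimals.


Factor = 2^((74 - 25) / 10) = 29.8571
Cure time = 216 / 29.8571
= 7.234 minutes

7.234


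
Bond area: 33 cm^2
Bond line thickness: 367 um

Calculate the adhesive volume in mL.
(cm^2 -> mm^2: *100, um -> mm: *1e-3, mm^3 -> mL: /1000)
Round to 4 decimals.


V = 33*100 * 367*1e-3 / 1000
= 1.2111 mL

1.2111


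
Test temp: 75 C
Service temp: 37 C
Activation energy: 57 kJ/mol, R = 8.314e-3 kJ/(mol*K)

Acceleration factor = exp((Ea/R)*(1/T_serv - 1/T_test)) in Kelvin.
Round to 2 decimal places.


AF = exp((57/0.008314)*(1/310.15 - 1/348.15))
= 11.16

11.16


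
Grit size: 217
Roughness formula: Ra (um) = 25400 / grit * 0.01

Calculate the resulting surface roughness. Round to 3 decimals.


Ra = 25400 / 217 * 0.01
= 1.171 um

1.171


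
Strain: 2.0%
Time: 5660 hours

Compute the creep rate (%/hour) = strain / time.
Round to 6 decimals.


Creep rate = 2.0 / 5660
= 0.000353 %/h

0.000353


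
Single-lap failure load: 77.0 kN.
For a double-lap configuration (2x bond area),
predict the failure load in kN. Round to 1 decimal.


Failure load = 77.0 * 2 = 154.0 kN

154.0


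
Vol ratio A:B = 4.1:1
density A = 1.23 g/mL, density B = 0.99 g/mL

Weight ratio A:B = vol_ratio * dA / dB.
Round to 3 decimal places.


Weight ratio = 4.1 * 1.23 / 0.99
= 5.094

5.094


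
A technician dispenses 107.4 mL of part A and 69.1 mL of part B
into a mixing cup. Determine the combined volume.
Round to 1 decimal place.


Combined volume = 107.4 + 69.1
= 176.5 mL

176.5


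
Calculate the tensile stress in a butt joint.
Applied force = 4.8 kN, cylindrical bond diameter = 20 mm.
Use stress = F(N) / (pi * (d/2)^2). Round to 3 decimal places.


A = pi * 10.0^2 = 314.1593 mm^2
sigma = 4800.0 / 314.1593 = 15.279 MPa

15.279


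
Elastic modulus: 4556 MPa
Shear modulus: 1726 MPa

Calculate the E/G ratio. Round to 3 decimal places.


E / G = 4556 / 1726 = 2.640

2.640


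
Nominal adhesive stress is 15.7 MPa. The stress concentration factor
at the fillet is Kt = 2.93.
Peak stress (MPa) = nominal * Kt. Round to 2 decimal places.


Peak = 15.7 * 2.93 = 46.00 MPa

46.00


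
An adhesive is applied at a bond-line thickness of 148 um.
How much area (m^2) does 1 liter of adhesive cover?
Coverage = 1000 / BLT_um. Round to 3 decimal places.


Coverage = 1000 / 148 = 6.757 m^2

6.757


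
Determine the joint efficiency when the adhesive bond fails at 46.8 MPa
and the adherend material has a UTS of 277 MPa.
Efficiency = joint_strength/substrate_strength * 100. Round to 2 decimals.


Joint efficiency = 46.8 / 277 * 100
= 16.90%

16.90


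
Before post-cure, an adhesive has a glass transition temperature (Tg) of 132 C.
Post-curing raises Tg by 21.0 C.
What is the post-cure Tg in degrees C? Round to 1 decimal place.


Tg_post = Tg_base + delta_Tg
= 132 + 21.0
= 153.0 C

153.0


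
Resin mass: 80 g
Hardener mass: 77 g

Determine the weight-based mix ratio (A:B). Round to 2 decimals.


Ratio = 80 / 77 = 1.04

1.04


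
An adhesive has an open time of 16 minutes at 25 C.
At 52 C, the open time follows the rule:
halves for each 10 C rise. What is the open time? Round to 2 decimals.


Factor = 2^((52-25)/10) = 6.4980
Open time = 16 / 6.4980 = 2.46 min

2.46


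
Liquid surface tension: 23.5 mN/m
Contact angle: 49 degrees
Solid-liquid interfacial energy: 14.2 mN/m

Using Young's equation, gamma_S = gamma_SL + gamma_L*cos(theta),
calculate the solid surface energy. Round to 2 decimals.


gamma_S = 14.2 + 23.5 * cos(49)
= 29.62 mN/m

29.62


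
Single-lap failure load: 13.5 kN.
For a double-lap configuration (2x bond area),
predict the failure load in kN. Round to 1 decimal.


Failure load = 13.5 * 2 = 27.0 kN

27.0


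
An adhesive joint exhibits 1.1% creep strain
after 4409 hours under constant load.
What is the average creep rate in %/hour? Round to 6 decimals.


Creep rate = strain / time
= 1.1 / 4409
= 0.000249 %/h

0.000249


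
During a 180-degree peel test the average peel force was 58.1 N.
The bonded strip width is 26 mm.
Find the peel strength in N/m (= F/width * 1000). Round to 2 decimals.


Peel strength = F/width * 1000
= 58.1 / 26 * 1000
= 2234.62 N/m

2234.62


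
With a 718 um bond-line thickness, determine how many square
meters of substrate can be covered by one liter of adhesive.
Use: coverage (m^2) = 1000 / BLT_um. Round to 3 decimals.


Coverage = 1000 / 718 = 1.393 m^2

1.393


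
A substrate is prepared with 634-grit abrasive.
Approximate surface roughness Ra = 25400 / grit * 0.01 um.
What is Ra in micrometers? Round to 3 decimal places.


Ra = 25400 / 634 * 0.01 = 0.401 um

0.401


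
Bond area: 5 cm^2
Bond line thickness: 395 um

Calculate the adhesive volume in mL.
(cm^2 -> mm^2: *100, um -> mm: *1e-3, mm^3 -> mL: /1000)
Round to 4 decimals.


V = 5*100 * 395*1e-3 / 1000
= 0.1975 mL

0.1975


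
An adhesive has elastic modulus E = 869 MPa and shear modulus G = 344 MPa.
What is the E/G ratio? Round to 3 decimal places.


E/G = 869 / 344 = 2.526

2.526


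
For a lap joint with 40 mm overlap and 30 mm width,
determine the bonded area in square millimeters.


Area = 40 * 30 = 1200 mm^2

1200


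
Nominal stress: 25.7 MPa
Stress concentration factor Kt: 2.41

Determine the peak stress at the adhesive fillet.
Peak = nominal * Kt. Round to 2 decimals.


Peak stress = 25.7 * 2.41
= 61.94 MPa

61.94


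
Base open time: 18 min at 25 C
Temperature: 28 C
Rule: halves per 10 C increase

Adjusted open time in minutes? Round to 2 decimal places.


Acceleration = 2^((28-25)/10) = 1.2311
Open time = 18 / 1.2311 = 14.62 min

14.62


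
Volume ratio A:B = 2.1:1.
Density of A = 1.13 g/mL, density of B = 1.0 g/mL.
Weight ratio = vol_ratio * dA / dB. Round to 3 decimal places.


Wt ratio = 2.1 * 1.13 / 1.0
= 2.373

2.373


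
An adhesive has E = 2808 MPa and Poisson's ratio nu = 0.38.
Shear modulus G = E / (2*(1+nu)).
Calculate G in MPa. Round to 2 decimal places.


G = 2808 / (2*(1+0.38))
= 2808 / 2.76
= 1017.39 MPa

1017.39


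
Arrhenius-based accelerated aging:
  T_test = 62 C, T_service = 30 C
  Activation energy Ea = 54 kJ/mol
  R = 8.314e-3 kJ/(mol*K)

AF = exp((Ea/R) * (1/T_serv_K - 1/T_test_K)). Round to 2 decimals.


T_test_K = 335.15, T_serv_K = 303.15
AF = exp((54/8.314e-3) * (1/303.15 - 1/335.15))
= 7.73

7.73


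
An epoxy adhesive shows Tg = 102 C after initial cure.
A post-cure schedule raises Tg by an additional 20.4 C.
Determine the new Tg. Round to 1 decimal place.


New Tg = 102 + 20.4
= 122.4 C

122.4


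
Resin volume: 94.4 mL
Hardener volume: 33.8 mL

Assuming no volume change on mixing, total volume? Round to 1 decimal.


V_total = 94.4 + 33.8 = 128.2 mL

128.2


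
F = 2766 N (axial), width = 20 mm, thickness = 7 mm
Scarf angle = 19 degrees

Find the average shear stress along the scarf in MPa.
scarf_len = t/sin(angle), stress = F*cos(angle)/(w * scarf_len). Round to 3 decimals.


scarf_len = 7/sin(19 deg) = 21.5009
cos(19 deg) = 0.945519
stress = 2766*0.945519/(20*21.5009) = 6.082 MPa

6.082


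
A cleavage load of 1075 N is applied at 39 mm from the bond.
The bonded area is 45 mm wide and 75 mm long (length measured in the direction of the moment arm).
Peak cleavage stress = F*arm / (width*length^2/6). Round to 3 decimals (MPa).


Moment = 1075 * 39 = 41925 N*mm
Section modulus = 45 * 5625 / 6 = 253125 / 6 mm^3
Stress = 41925 / (253125 / 6) = 251550 / 253125
= 0.994 MPa

0.994


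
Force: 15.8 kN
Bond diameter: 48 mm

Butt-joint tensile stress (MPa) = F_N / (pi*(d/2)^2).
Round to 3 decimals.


F_N = 15.8 * 1000 = 15800.0 N
A = pi*(24.0)^2 = 1809.5574 mm^2
stress = 15800.0 / 1809.5574 = 8.731 MPa

8.731


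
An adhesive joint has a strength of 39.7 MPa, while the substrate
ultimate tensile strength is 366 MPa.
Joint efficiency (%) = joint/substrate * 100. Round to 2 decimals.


Efficiency = 39.7 / 366 * 100
= 10.85%

10.85


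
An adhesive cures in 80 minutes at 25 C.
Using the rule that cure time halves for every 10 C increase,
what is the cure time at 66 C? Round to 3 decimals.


Factor = 2^((66 - 25) / 10) = 17.1484
Cure time = 80 / 17.1484
= 4.665 minutes

4.665


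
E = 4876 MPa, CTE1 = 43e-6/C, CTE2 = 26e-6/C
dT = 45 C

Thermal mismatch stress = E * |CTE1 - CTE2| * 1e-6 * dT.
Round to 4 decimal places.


= 4876 * 17e-6 * 45
= 3.7301 MPa

3.7301


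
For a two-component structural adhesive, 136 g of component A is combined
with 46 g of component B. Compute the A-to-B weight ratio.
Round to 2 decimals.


Weight ratio A:B = 136 / 46
= 2.96

2.96


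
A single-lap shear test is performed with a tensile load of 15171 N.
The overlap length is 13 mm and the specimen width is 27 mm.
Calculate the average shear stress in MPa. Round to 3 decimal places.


Shear stress = F / (overlap * width)
= 15171 / (13 * 27)
= 15171 / 351
= 43.222 MPa

43.222


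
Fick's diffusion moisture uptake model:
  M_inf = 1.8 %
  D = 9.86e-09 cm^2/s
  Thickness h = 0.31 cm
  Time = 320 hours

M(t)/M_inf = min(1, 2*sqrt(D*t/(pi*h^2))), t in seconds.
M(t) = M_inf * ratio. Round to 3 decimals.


t_sec = 320 * 3600 = 1152000
ratio = 2*sqrt(9.86e-09*1152000/(pi*0.31^2))
= min(1, 0.387934)
= 0.387934
M(t) = 1.8 * 0.387934 = 0.698 %

0.698


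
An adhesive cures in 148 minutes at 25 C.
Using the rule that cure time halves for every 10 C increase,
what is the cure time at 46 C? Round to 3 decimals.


Factor = 2^((46 - 25) / 10) = 4.2871
Cure time = 148 / 4.2871
= 34.522 minutes

34.522


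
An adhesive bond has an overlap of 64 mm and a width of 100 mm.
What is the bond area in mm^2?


Bond area = overlap * width
= 64 * 100
= 6400 mm^2

6400


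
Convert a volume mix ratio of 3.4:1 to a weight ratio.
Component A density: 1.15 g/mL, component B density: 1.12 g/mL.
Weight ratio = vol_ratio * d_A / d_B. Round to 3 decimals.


= 3.4 * 1.15 / 1.12 = 3.491

3.491


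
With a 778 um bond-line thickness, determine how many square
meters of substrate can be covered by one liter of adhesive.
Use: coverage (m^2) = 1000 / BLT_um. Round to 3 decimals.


Coverage = 1000 / 778 = 1.285 m^2

1.285


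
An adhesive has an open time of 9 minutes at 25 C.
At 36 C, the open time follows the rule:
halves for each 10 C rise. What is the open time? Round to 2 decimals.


Factor = 2^((36-25)/10) = 2.1435
Open time = 9 / 2.1435 = 4.20 min

4.20


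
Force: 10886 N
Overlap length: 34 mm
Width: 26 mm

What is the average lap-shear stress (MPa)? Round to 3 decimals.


Average shear stress = F / (overlap * width)
= 10886 / (34 * 26)
= 12.314 MPa

12.314


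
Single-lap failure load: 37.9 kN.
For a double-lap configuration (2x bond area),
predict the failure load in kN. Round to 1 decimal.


Failure load = 37.9 * 2 = 75.8 kN

75.8


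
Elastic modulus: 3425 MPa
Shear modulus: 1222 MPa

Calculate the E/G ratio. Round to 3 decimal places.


E / G = 3425 / 1222 = 2.803

2.803


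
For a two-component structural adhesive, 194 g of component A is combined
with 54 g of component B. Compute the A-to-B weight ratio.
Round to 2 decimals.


Weight ratio A:B = 194 / 54
= 3.59

3.59


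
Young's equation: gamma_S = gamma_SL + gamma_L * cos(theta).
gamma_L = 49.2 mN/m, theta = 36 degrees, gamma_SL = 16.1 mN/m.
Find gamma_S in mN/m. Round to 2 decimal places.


cos(36 deg) = 0.809017
gamma_S = 16.1 + 49.2 * 0.809017
= 55.90 mN/m

55.90


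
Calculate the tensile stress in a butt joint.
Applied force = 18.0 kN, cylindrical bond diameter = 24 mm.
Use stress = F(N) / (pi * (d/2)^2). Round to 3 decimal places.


A = pi * 12.0^2 = 452.3893 mm^2
sigma = 18000.0 / 452.3893 = 39.789 MPa

39.789


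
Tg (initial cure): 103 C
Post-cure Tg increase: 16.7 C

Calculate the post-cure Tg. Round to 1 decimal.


Post-cure Tg = 103 + 16.7 = 119.7 C

119.7


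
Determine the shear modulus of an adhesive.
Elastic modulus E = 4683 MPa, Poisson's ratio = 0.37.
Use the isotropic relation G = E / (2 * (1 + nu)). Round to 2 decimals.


G = 4683 / (2*(1+0.37)) = 4683 / 2.74
= 1709.12 MPa

1709.12
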